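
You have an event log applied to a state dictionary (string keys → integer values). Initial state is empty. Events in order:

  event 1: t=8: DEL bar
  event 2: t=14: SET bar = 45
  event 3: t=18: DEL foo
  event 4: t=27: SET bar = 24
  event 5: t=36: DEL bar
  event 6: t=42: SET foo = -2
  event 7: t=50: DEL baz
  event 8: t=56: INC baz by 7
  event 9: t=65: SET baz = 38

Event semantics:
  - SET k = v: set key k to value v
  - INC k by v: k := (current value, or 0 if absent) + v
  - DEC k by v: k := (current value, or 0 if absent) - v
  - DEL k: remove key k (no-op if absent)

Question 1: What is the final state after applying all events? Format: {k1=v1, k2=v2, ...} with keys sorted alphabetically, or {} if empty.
Answer: {baz=38, foo=-2}

Derivation:
  after event 1 (t=8: DEL bar): {}
  after event 2 (t=14: SET bar = 45): {bar=45}
  after event 3 (t=18: DEL foo): {bar=45}
  after event 4 (t=27: SET bar = 24): {bar=24}
  after event 5 (t=36: DEL bar): {}
  after event 6 (t=42: SET foo = -2): {foo=-2}
  after event 7 (t=50: DEL baz): {foo=-2}
  after event 8 (t=56: INC baz by 7): {baz=7, foo=-2}
  after event 9 (t=65: SET baz = 38): {baz=38, foo=-2}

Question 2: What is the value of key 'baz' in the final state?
Track key 'baz' through all 9 events:
  event 1 (t=8: DEL bar): baz unchanged
  event 2 (t=14: SET bar = 45): baz unchanged
  event 3 (t=18: DEL foo): baz unchanged
  event 4 (t=27: SET bar = 24): baz unchanged
  event 5 (t=36: DEL bar): baz unchanged
  event 6 (t=42: SET foo = -2): baz unchanged
  event 7 (t=50: DEL baz): baz (absent) -> (absent)
  event 8 (t=56: INC baz by 7): baz (absent) -> 7
  event 9 (t=65: SET baz = 38): baz 7 -> 38
Final: baz = 38

Answer: 38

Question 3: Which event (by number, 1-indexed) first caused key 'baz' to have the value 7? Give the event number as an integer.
Looking for first event where baz becomes 7:
  event 8: baz (absent) -> 7  <-- first match

Answer: 8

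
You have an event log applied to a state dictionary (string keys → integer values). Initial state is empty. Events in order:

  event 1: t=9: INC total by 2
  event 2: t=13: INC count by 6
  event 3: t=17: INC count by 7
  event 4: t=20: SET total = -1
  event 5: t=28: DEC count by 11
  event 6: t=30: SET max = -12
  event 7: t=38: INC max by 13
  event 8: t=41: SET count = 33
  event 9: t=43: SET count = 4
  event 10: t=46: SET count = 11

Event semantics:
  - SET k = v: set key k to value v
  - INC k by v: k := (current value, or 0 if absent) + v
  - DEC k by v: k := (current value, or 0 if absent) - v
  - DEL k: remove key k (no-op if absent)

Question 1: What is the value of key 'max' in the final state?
Answer: 1

Derivation:
Track key 'max' through all 10 events:
  event 1 (t=9: INC total by 2): max unchanged
  event 2 (t=13: INC count by 6): max unchanged
  event 3 (t=17: INC count by 7): max unchanged
  event 4 (t=20: SET total = -1): max unchanged
  event 5 (t=28: DEC count by 11): max unchanged
  event 6 (t=30: SET max = -12): max (absent) -> -12
  event 7 (t=38: INC max by 13): max -12 -> 1
  event 8 (t=41: SET count = 33): max unchanged
  event 9 (t=43: SET count = 4): max unchanged
  event 10 (t=46: SET count = 11): max unchanged
Final: max = 1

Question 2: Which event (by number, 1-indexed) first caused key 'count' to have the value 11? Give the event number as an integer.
Answer: 10

Derivation:
Looking for first event where count becomes 11:
  event 2: count = 6
  event 3: count = 13
  event 4: count = 13
  event 5: count = 2
  event 6: count = 2
  event 7: count = 2
  event 8: count = 33
  event 9: count = 4
  event 10: count 4 -> 11  <-- first match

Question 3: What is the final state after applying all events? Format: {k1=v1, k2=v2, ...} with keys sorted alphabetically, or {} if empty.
Answer: {count=11, max=1, total=-1}

Derivation:
  after event 1 (t=9: INC total by 2): {total=2}
  after event 2 (t=13: INC count by 6): {count=6, total=2}
  after event 3 (t=17: INC count by 7): {count=13, total=2}
  after event 4 (t=20: SET total = -1): {count=13, total=-1}
  after event 5 (t=28: DEC count by 11): {count=2, total=-1}
  after event 6 (t=30: SET max = -12): {count=2, max=-12, total=-1}
  after event 7 (t=38: INC max by 13): {count=2, max=1, total=-1}
  after event 8 (t=41: SET count = 33): {count=33, max=1, total=-1}
  after event 9 (t=43: SET count = 4): {count=4, max=1, total=-1}
  after event 10 (t=46: SET count = 11): {count=11, max=1, total=-1}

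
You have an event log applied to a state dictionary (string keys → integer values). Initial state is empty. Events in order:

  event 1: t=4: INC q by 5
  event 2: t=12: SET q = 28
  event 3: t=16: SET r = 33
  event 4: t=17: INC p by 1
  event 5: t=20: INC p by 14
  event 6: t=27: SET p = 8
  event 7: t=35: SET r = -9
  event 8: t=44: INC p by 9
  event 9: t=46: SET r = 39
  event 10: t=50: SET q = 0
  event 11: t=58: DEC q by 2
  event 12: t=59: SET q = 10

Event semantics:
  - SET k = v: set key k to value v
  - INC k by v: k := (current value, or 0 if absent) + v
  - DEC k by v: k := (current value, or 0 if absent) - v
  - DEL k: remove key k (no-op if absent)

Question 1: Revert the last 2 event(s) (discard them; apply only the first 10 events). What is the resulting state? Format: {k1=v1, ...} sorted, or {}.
Keep first 10 events (discard last 2):
  after event 1 (t=4: INC q by 5): {q=5}
  after event 2 (t=12: SET q = 28): {q=28}
  after event 3 (t=16: SET r = 33): {q=28, r=33}
  after event 4 (t=17: INC p by 1): {p=1, q=28, r=33}
  after event 5 (t=20: INC p by 14): {p=15, q=28, r=33}
  after event 6 (t=27: SET p = 8): {p=8, q=28, r=33}
  after event 7 (t=35: SET r = -9): {p=8, q=28, r=-9}
  after event 8 (t=44: INC p by 9): {p=17, q=28, r=-9}
  after event 9 (t=46: SET r = 39): {p=17, q=28, r=39}
  after event 10 (t=50: SET q = 0): {p=17, q=0, r=39}

Answer: {p=17, q=0, r=39}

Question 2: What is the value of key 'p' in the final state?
Answer: 17

Derivation:
Track key 'p' through all 12 events:
  event 1 (t=4: INC q by 5): p unchanged
  event 2 (t=12: SET q = 28): p unchanged
  event 3 (t=16: SET r = 33): p unchanged
  event 4 (t=17: INC p by 1): p (absent) -> 1
  event 5 (t=20: INC p by 14): p 1 -> 15
  event 6 (t=27: SET p = 8): p 15 -> 8
  event 7 (t=35: SET r = -9): p unchanged
  event 8 (t=44: INC p by 9): p 8 -> 17
  event 9 (t=46: SET r = 39): p unchanged
  event 10 (t=50: SET q = 0): p unchanged
  event 11 (t=58: DEC q by 2): p unchanged
  event 12 (t=59: SET q = 10): p unchanged
Final: p = 17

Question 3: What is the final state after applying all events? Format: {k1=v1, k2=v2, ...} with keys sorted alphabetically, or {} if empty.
  after event 1 (t=4: INC q by 5): {q=5}
  after event 2 (t=12: SET q = 28): {q=28}
  after event 3 (t=16: SET r = 33): {q=28, r=33}
  after event 4 (t=17: INC p by 1): {p=1, q=28, r=33}
  after event 5 (t=20: INC p by 14): {p=15, q=28, r=33}
  after event 6 (t=27: SET p = 8): {p=8, q=28, r=33}
  after event 7 (t=35: SET r = -9): {p=8, q=28, r=-9}
  after event 8 (t=44: INC p by 9): {p=17, q=28, r=-9}
  after event 9 (t=46: SET r = 39): {p=17, q=28, r=39}
  after event 10 (t=50: SET q = 0): {p=17, q=0, r=39}
  after event 11 (t=58: DEC q by 2): {p=17, q=-2, r=39}
  after event 12 (t=59: SET q = 10): {p=17, q=10, r=39}

Answer: {p=17, q=10, r=39}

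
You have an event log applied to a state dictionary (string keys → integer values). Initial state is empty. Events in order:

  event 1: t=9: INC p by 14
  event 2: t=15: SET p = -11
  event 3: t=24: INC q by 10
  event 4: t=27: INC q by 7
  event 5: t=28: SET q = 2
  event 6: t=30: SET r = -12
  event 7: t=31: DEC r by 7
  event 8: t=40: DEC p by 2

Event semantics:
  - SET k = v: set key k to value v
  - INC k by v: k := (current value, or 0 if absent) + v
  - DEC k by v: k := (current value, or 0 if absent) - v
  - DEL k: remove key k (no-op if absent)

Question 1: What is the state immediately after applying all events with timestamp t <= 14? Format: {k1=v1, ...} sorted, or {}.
Apply events with t <= 14 (1 events):
  after event 1 (t=9: INC p by 14): {p=14}

Answer: {p=14}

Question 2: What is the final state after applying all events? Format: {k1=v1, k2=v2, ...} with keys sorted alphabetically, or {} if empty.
  after event 1 (t=9: INC p by 14): {p=14}
  after event 2 (t=15: SET p = -11): {p=-11}
  after event 3 (t=24: INC q by 10): {p=-11, q=10}
  after event 4 (t=27: INC q by 7): {p=-11, q=17}
  after event 5 (t=28: SET q = 2): {p=-11, q=2}
  after event 6 (t=30: SET r = -12): {p=-11, q=2, r=-12}
  after event 7 (t=31: DEC r by 7): {p=-11, q=2, r=-19}
  after event 8 (t=40: DEC p by 2): {p=-13, q=2, r=-19}

Answer: {p=-13, q=2, r=-19}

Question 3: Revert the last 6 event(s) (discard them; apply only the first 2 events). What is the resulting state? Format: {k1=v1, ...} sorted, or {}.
Keep first 2 events (discard last 6):
  after event 1 (t=9: INC p by 14): {p=14}
  after event 2 (t=15: SET p = -11): {p=-11}

Answer: {p=-11}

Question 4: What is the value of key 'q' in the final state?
Answer: 2

Derivation:
Track key 'q' through all 8 events:
  event 1 (t=9: INC p by 14): q unchanged
  event 2 (t=15: SET p = -11): q unchanged
  event 3 (t=24: INC q by 10): q (absent) -> 10
  event 4 (t=27: INC q by 7): q 10 -> 17
  event 5 (t=28: SET q = 2): q 17 -> 2
  event 6 (t=30: SET r = -12): q unchanged
  event 7 (t=31: DEC r by 7): q unchanged
  event 8 (t=40: DEC p by 2): q unchanged
Final: q = 2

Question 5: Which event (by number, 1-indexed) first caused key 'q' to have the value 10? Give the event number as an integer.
Answer: 3

Derivation:
Looking for first event where q becomes 10:
  event 3: q (absent) -> 10  <-- first match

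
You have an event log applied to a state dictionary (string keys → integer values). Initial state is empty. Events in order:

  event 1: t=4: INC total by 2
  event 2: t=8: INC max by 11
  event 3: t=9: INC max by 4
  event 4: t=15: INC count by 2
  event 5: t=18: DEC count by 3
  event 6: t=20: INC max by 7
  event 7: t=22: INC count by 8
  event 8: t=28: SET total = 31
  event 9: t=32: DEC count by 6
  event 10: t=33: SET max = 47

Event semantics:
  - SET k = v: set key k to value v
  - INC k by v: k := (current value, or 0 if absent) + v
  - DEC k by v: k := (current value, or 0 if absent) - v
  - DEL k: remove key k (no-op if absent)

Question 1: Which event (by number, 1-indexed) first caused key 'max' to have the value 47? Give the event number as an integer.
Looking for first event where max becomes 47:
  event 2: max = 11
  event 3: max = 15
  event 4: max = 15
  event 5: max = 15
  event 6: max = 22
  event 7: max = 22
  event 8: max = 22
  event 9: max = 22
  event 10: max 22 -> 47  <-- first match

Answer: 10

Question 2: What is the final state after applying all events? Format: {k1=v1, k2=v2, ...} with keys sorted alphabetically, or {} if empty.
  after event 1 (t=4: INC total by 2): {total=2}
  after event 2 (t=8: INC max by 11): {max=11, total=2}
  after event 3 (t=9: INC max by 4): {max=15, total=2}
  after event 4 (t=15: INC count by 2): {count=2, max=15, total=2}
  after event 5 (t=18: DEC count by 3): {count=-1, max=15, total=2}
  after event 6 (t=20: INC max by 7): {count=-1, max=22, total=2}
  after event 7 (t=22: INC count by 8): {count=7, max=22, total=2}
  after event 8 (t=28: SET total = 31): {count=7, max=22, total=31}
  after event 9 (t=32: DEC count by 6): {count=1, max=22, total=31}
  after event 10 (t=33: SET max = 47): {count=1, max=47, total=31}

Answer: {count=1, max=47, total=31}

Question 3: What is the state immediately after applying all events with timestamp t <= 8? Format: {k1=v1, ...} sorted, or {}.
Answer: {max=11, total=2}

Derivation:
Apply events with t <= 8 (2 events):
  after event 1 (t=4: INC total by 2): {total=2}
  after event 2 (t=8: INC max by 11): {max=11, total=2}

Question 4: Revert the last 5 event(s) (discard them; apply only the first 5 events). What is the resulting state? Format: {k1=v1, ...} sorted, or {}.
Keep first 5 events (discard last 5):
  after event 1 (t=4: INC total by 2): {total=2}
  after event 2 (t=8: INC max by 11): {max=11, total=2}
  after event 3 (t=9: INC max by 4): {max=15, total=2}
  after event 4 (t=15: INC count by 2): {count=2, max=15, total=2}
  after event 5 (t=18: DEC count by 3): {count=-1, max=15, total=2}

Answer: {count=-1, max=15, total=2}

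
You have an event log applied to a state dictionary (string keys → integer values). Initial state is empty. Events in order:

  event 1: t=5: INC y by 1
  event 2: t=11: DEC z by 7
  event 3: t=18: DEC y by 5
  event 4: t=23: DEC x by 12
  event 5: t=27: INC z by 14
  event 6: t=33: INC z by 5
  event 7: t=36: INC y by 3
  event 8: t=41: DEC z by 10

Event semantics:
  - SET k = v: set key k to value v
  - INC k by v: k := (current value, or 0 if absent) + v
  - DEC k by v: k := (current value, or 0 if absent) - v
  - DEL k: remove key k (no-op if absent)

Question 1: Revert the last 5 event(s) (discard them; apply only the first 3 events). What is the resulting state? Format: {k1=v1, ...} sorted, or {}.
Answer: {y=-4, z=-7}

Derivation:
Keep first 3 events (discard last 5):
  after event 1 (t=5: INC y by 1): {y=1}
  after event 2 (t=11: DEC z by 7): {y=1, z=-7}
  after event 3 (t=18: DEC y by 5): {y=-4, z=-7}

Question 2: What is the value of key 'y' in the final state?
Track key 'y' through all 8 events:
  event 1 (t=5: INC y by 1): y (absent) -> 1
  event 2 (t=11: DEC z by 7): y unchanged
  event 3 (t=18: DEC y by 5): y 1 -> -4
  event 4 (t=23: DEC x by 12): y unchanged
  event 5 (t=27: INC z by 14): y unchanged
  event 6 (t=33: INC z by 5): y unchanged
  event 7 (t=36: INC y by 3): y -4 -> -1
  event 8 (t=41: DEC z by 10): y unchanged
Final: y = -1

Answer: -1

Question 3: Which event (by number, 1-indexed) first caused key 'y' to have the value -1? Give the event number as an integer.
Answer: 7

Derivation:
Looking for first event where y becomes -1:
  event 1: y = 1
  event 2: y = 1
  event 3: y = -4
  event 4: y = -4
  event 5: y = -4
  event 6: y = -4
  event 7: y -4 -> -1  <-- first match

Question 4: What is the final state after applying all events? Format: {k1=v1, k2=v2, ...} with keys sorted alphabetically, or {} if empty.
  after event 1 (t=5: INC y by 1): {y=1}
  after event 2 (t=11: DEC z by 7): {y=1, z=-7}
  after event 3 (t=18: DEC y by 5): {y=-4, z=-7}
  after event 4 (t=23: DEC x by 12): {x=-12, y=-4, z=-7}
  after event 5 (t=27: INC z by 14): {x=-12, y=-4, z=7}
  after event 6 (t=33: INC z by 5): {x=-12, y=-4, z=12}
  after event 7 (t=36: INC y by 3): {x=-12, y=-1, z=12}
  after event 8 (t=41: DEC z by 10): {x=-12, y=-1, z=2}

Answer: {x=-12, y=-1, z=2}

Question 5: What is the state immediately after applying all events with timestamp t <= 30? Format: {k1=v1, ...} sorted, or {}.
Answer: {x=-12, y=-4, z=7}

Derivation:
Apply events with t <= 30 (5 events):
  after event 1 (t=5: INC y by 1): {y=1}
  after event 2 (t=11: DEC z by 7): {y=1, z=-7}
  after event 3 (t=18: DEC y by 5): {y=-4, z=-7}
  after event 4 (t=23: DEC x by 12): {x=-12, y=-4, z=-7}
  after event 5 (t=27: INC z by 14): {x=-12, y=-4, z=7}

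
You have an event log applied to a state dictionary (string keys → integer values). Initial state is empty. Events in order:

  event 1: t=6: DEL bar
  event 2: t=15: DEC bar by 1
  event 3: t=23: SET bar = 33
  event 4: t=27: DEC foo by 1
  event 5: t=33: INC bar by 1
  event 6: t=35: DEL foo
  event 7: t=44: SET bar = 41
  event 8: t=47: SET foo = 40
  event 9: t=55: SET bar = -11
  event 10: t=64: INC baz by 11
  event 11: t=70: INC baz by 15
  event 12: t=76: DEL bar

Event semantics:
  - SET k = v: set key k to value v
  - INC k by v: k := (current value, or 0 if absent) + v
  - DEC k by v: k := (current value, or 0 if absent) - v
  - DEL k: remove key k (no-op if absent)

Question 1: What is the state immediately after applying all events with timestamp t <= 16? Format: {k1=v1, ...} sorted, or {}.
Answer: {bar=-1}

Derivation:
Apply events with t <= 16 (2 events):
  after event 1 (t=6: DEL bar): {}
  after event 2 (t=15: DEC bar by 1): {bar=-1}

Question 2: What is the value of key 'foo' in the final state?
Answer: 40

Derivation:
Track key 'foo' through all 12 events:
  event 1 (t=6: DEL bar): foo unchanged
  event 2 (t=15: DEC bar by 1): foo unchanged
  event 3 (t=23: SET bar = 33): foo unchanged
  event 4 (t=27: DEC foo by 1): foo (absent) -> -1
  event 5 (t=33: INC bar by 1): foo unchanged
  event 6 (t=35: DEL foo): foo -1 -> (absent)
  event 7 (t=44: SET bar = 41): foo unchanged
  event 8 (t=47: SET foo = 40): foo (absent) -> 40
  event 9 (t=55: SET bar = -11): foo unchanged
  event 10 (t=64: INC baz by 11): foo unchanged
  event 11 (t=70: INC baz by 15): foo unchanged
  event 12 (t=76: DEL bar): foo unchanged
Final: foo = 40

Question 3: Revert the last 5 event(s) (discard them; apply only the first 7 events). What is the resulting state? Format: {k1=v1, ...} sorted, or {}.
Keep first 7 events (discard last 5):
  after event 1 (t=6: DEL bar): {}
  after event 2 (t=15: DEC bar by 1): {bar=-1}
  after event 3 (t=23: SET bar = 33): {bar=33}
  after event 4 (t=27: DEC foo by 1): {bar=33, foo=-1}
  after event 5 (t=33: INC bar by 1): {bar=34, foo=-1}
  after event 6 (t=35: DEL foo): {bar=34}
  after event 7 (t=44: SET bar = 41): {bar=41}

Answer: {bar=41}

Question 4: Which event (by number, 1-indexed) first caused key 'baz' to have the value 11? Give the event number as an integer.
Answer: 10

Derivation:
Looking for first event where baz becomes 11:
  event 10: baz (absent) -> 11  <-- first match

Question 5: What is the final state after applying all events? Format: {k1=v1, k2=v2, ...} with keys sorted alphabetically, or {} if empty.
  after event 1 (t=6: DEL bar): {}
  after event 2 (t=15: DEC bar by 1): {bar=-1}
  after event 3 (t=23: SET bar = 33): {bar=33}
  after event 4 (t=27: DEC foo by 1): {bar=33, foo=-1}
  after event 5 (t=33: INC bar by 1): {bar=34, foo=-1}
  after event 6 (t=35: DEL foo): {bar=34}
  after event 7 (t=44: SET bar = 41): {bar=41}
  after event 8 (t=47: SET foo = 40): {bar=41, foo=40}
  after event 9 (t=55: SET bar = -11): {bar=-11, foo=40}
  after event 10 (t=64: INC baz by 11): {bar=-11, baz=11, foo=40}
  after event 11 (t=70: INC baz by 15): {bar=-11, baz=26, foo=40}
  after event 12 (t=76: DEL bar): {baz=26, foo=40}

Answer: {baz=26, foo=40}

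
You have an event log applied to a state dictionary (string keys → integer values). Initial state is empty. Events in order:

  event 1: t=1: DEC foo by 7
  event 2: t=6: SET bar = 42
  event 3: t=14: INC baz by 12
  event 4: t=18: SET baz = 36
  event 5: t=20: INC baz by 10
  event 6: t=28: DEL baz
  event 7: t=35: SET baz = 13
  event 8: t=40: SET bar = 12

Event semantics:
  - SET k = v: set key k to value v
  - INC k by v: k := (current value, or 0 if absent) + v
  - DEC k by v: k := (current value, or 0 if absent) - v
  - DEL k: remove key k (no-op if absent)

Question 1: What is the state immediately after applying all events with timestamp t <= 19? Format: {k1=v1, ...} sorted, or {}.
Apply events with t <= 19 (4 events):
  after event 1 (t=1: DEC foo by 7): {foo=-7}
  after event 2 (t=6: SET bar = 42): {bar=42, foo=-7}
  after event 3 (t=14: INC baz by 12): {bar=42, baz=12, foo=-7}
  after event 4 (t=18: SET baz = 36): {bar=42, baz=36, foo=-7}

Answer: {bar=42, baz=36, foo=-7}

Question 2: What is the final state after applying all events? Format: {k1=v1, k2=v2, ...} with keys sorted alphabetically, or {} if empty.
  after event 1 (t=1: DEC foo by 7): {foo=-7}
  after event 2 (t=6: SET bar = 42): {bar=42, foo=-7}
  after event 3 (t=14: INC baz by 12): {bar=42, baz=12, foo=-7}
  after event 4 (t=18: SET baz = 36): {bar=42, baz=36, foo=-7}
  after event 5 (t=20: INC baz by 10): {bar=42, baz=46, foo=-7}
  after event 6 (t=28: DEL baz): {bar=42, foo=-7}
  after event 7 (t=35: SET baz = 13): {bar=42, baz=13, foo=-7}
  after event 8 (t=40: SET bar = 12): {bar=12, baz=13, foo=-7}

Answer: {bar=12, baz=13, foo=-7}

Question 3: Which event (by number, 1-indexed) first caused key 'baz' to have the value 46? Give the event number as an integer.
Answer: 5

Derivation:
Looking for first event where baz becomes 46:
  event 3: baz = 12
  event 4: baz = 36
  event 5: baz 36 -> 46  <-- first match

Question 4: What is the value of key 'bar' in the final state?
Track key 'bar' through all 8 events:
  event 1 (t=1: DEC foo by 7): bar unchanged
  event 2 (t=6: SET bar = 42): bar (absent) -> 42
  event 3 (t=14: INC baz by 12): bar unchanged
  event 4 (t=18: SET baz = 36): bar unchanged
  event 5 (t=20: INC baz by 10): bar unchanged
  event 6 (t=28: DEL baz): bar unchanged
  event 7 (t=35: SET baz = 13): bar unchanged
  event 8 (t=40: SET bar = 12): bar 42 -> 12
Final: bar = 12

Answer: 12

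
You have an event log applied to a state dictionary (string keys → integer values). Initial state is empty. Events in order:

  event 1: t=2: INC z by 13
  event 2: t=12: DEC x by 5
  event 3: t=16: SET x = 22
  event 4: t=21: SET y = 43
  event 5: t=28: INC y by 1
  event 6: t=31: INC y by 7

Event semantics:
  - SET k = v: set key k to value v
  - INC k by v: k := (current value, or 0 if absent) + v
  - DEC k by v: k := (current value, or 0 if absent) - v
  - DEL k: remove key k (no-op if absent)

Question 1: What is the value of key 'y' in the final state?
Track key 'y' through all 6 events:
  event 1 (t=2: INC z by 13): y unchanged
  event 2 (t=12: DEC x by 5): y unchanged
  event 3 (t=16: SET x = 22): y unchanged
  event 4 (t=21: SET y = 43): y (absent) -> 43
  event 5 (t=28: INC y by 1): y 43 -> 44
  event 6 (t=31: INC y by 7): y 44 -> 51
Final: y = 51

Answer: 51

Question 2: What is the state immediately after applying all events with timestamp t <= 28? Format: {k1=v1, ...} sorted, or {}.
Apply events with t <= 28 (5 events):
  after event 1 (t=2: INC z by 13): {z=13}
  after event 2 (t=12: DEC x by 5): {x=-5, z=13}
  after event 3 (t=16: SET x = 22): {x=22, z=13}
  after event 4 (t=21: SET y = 43): {x=22, y=43, z=13}
  after event 5 (t=28: INC y by 1): {x=22, y=44, z=13}

Answer: {x=22, y=44, z=13}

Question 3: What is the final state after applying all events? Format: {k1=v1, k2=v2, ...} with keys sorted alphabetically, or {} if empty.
  after event 1 (t=2: INC z by 13): {z=13}
  after event 2 (t=12: DEC x by 5): {x=-5, z=13}
  after event 3 (t=16: SET x = 22): {x=22, z=13}
  after event 4 (t=21: SET y = 43): {x=22, y=43, z=13}
  after event 5 (t=28: INC y by 1): {x=22, y=44, z=13}
  after event 6 (t=31: INC y by 7): {x=22, y=51, z=13}

Answer: {x=22, y=51, z=13}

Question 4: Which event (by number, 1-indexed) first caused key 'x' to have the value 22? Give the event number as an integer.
Looking for first event where x becomes 22:
  event 2: x = -5
  event 3: x -5 -> 22  <-- first match

Answer: 3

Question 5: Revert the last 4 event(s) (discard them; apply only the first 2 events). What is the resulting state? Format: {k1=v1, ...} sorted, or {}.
Keep first 2 events (discard last 4):
  after event 1 (t=2: INC z by 13): {z=13}
  after event 2 (t=12: DEC x by 5): {x=-5, z=13}

Answer: {x=-5, z=13}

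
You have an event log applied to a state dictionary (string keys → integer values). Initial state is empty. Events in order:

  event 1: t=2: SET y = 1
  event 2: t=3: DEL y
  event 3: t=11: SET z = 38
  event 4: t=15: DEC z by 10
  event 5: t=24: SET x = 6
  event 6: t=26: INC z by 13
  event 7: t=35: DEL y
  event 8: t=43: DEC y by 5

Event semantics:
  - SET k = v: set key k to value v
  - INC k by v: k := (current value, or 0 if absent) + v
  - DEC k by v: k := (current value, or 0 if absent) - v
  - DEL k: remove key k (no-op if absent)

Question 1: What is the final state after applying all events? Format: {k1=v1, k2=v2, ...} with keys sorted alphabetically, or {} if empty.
  after event 1 (t=2: SET y = 1): {y=1}
  after event 2 (t=3: DEL y): {}
  after event 3 (t=11: SET z = 38): {z=38}
  after event 4 (t=15: DEC z by 10): {z=28}
  after event 5 (t=24: SET x = 6): {x=6, z=28}
  after event 6 (t=26: INC z by 13): {x=6, z=41}
  after event 7 (t=35: DEL y): {x=6, z=41}
  after event 8 (t=43: DEC y by 5): {x=6, y=-5, z=41}

Answer: {x=6, y=-5, z=41}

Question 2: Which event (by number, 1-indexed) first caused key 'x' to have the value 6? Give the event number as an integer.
Looking for first event where x becomes 6:
  event 5: x (absent) -> 6  <-- first match

Answer: 5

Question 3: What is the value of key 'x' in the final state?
Answer: 6

Derivation:
Track key 'x' through all 8 events:
  event 1 (t=2: SET y = 1): x unchanged
  event 2 (t=3: DEL y): x unchanged
  event 3 (t=11: SET z = 38): x unchanged
  event 4 (t=15: DEC z by 10): x unchanged
  event 5 (t=24: SET x = 6): x (absent) -> 6
  event 6 (t=26: INC z by 13): x unchanged
  event 7 (t=35: DEL y): x unchanged
  event 8 (t=43: DEC y by 5): x unchanged
Final: x = 6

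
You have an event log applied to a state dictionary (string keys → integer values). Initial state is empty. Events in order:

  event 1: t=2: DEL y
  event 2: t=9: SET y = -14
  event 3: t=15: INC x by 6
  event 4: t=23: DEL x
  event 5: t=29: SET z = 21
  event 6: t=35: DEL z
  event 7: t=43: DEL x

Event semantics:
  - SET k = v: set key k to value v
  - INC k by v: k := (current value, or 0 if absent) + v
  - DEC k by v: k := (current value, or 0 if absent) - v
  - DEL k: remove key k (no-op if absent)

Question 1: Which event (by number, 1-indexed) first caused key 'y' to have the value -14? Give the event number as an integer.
Answer: 2

Derivation:
Looking for first event where y becomes -14:
  event 2: y (absent) -> -14  <-- first match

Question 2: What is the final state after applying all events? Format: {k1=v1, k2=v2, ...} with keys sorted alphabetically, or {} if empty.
  after event 1 (t=2: DEL y): {}
  after event 2 (t=9: SET y = -14): {y=-14}
  after event 3 (t=15: INC x by 6): {x=6, y=-14}
  after event 4 (t=23: DEL x): {y=-14}
  after event 5 (t=29: SET z = 21): {y=-14, z=21}
  after event 6 (t=35: DEL z): {y=-14}
  after event 7 (t=43: DEL x): {y=-14}

Answer: {y=-14}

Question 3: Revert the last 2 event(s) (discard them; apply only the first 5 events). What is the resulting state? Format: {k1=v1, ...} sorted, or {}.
Keep first 5 events (discard last 2):
  after event 1 (t=2: DEL y): {}
  after event 2 (t=9: SET y = -14): {y=-14}
  after event 3 (t=15: INC x by 6): {x=6, y=-14}
  after event 4 (t=23: DEL x): {y=-14}
  after event 5 (t=29: SET z = 21): {y=-14, z=21}

Answer: {y=-14, z=21}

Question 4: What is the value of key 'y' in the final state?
Track key 'y' through all 7 events:
  event 1 (t=2: DEL y): y (absent) -> (absent)
  event 2 (t=9: SET y = -14): y (absent) -> -14
  event 3 (t=15: INC x by 6): y unchanged
  event 4 (t=23: DEL x): y unchanged
  event 5 (t=29: SET z = 21): y unchanged
  event 6 (t=35: DEL z): y unchanged
  event 7 (t=43: DEL x): y unchanged
Final: y = -14

Answer: -14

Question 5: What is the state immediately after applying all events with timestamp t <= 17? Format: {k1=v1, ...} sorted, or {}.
Answer: {x=6, y=-14}

Derivation:
Apply events with t <= 17 (3 events):
  after event 1 (t=2: DEL y): {}
  after event 2 (t=9: SET y = -14): {y=-14}
  after event 3 (t=15: INC x by 6): {x=6, y=-14}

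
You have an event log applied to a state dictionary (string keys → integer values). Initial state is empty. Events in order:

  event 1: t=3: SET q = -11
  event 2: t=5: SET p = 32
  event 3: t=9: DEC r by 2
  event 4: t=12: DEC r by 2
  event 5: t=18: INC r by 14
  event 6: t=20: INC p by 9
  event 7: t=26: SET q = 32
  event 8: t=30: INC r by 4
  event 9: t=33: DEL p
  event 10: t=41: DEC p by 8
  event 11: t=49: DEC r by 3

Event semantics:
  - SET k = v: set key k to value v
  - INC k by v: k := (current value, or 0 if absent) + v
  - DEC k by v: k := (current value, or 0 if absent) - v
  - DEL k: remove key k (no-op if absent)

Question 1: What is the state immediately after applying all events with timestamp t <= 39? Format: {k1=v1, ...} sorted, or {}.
Apply events with t <= 39 (9 events):
  after event 1 (t=3: SET q = -11): {q=-11}
  after event 2 (t=5: SET p = 32): {p=32, q=-11}
  after event 3 (t=9: DEC r by 2): {p=32, q=-11, r=-2}
  after event 4 (t=12: DEC r by 2): {p=32, q=-11, r=-4}
  after event 5 (t=18: INC r by 14): {p=32, q=-11, r=10}
  after event 6 (t=20: INC p by 9): {p=41, q=-11, r=10}
  after event 7 (t=26: SET q = 32): {p=41, q=32, r=10}
  after event 8 (t=30: INC r by 4): {p=41, q=32, r=14}
  after event 9 (t=33: DEL p): {q=32, r=14}

Answer: {q=32, r=14}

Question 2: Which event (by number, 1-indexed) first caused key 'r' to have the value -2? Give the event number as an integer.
Looking for first event where r becomes -2:
  event 3: r (absent) -> -2  <-- first match

Answer: 3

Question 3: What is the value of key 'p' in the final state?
Track key 'p' through all 11 events:
  event 1 (t=3: SET q = -11): p unchanged
  event 2 (t=5: SET p = 32): p (absent) -> 32
  event 3 (t=9: DEC r by 2): p unchanged
  event 4 (t=12: DEC r by 2): p unchanged
  event 5 (t=18: INC r by 14): p unchanged
  event 6 (t=20: INC p by 9): p 32 -> 41
  event 7 (t=26: SET q = 32): p unchanged
  event 8 (t=30: INC r by 4): p unchanged
  event 9 (t=33: DEL p): p 41 -> (absent)
  event 10 (t=41: DEC p by 8): p (absent) -> -8
  event 11 (t=49: DEC r by 3): p unchanged
Final: p = -8

Answer: -8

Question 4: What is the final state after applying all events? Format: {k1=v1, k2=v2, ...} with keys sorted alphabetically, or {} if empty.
  after event 1 (t=3: SET q = -11): {q=-11}
  after event 2 (t=5: SET p = 32): {p=32, q=-11}
  after event 3 (t=9: DEC r by 2): {p=32, q=-11, r=-2}
  after event 4 (t=12: DEC r by 2): {p=32, q=-11, r=-4}
  after event 5 (t=18: INC r by 14): {p=32, q=-11, r=10}
  after event 6 (t=20: INC p by 9): {p=41, q=-11, r=10}
  after event 7 (t=26: SET q = 32): {p=41, q=32, r=10}
  after event 8 (t=30: INC r by 4): {p=41, q=32, r=14}
  after event 9 (t=33: DEL p): {q=32, r=14}
  after event 10 (t=41: DEC p by 8): {p=-8, q=32, r=14}
  after event 11 (t=49: DEC r by 3): {p=-8, q=32, r=11}

Answer: {p=-8, q=32, r=11}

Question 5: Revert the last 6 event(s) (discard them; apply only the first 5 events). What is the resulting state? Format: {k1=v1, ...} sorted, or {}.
Answer: {p=32, q=-11, r=10}

Derivation:
Keep first 5 events (discard last 6):
  after event 1 (t=3: SET q = -11): {q=-11}
  after event 2 (t=5: SET p = 32): {p=32, q=-11}
  after event 3 (t=9: DEC r by 2): {p=32, q=-11, r=-2}
  after event 4 (t=12: DEC r by 2): {p=32, q=-11, r=-4}
  after event 5 (t=18: INC r by 14): {p=32, q=-11, r=10}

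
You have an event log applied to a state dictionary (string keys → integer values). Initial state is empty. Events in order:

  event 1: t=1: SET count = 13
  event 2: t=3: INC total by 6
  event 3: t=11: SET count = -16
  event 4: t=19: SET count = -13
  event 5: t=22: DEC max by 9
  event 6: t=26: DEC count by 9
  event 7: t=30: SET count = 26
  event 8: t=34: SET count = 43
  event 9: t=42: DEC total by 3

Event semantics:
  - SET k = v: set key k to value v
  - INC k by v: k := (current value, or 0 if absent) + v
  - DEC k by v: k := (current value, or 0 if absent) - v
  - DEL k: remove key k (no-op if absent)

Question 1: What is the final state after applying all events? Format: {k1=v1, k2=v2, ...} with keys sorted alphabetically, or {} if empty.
  after event 1 (t=1: SET count = 13): {count=13}
  after event 2 (t=3: INC total by 6): {count=13, total=6}
  after event 3 (t=11: SET count = -16): {count=-16, total=6}
  after event 4 (t=19: SET count = -13): {count=-13, total=6}
  after event 5 (t=22: DEC max by 9): {count=-13, max=-9, total=6}
  after event 6 (t=26: DEC count by 9): {count=-22, max=-9, total=6}
  after event 7 (t=30: SET count = 26): {count=26, max=-9, total=6}
  after event 8 (t=34: SET count = 43): {count=43, max=-9, total=6}
  after event 9 (t=42: DEC total by 3): {count=43, max=-9, total=3}

Answer: {count=43, max=-9, total=3}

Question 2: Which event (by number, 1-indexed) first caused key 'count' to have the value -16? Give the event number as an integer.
Answer: 3

Derivation:
Looking for first event where count becomes -16:
  event 1: count = 13
  event 2: count = 13
  event 3: count 13 -> -16  <-- first match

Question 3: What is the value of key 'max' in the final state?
Answer: -9

Derivation:
Track key 'max' through all 9 events:
  event 1 (t=1: SET count = 13): max unchanged
  event 2 (t=3: INC total by 6): max unchanged
  event 3 (t=11: SET count = -16): max unchanged
  event 4 (t=19: SET count = -13): max unchanged
  event 5 (t=22: DEC max by 9): max (absent) -> -9
  event 6 (t=26: DEC count by 9): max unchanged
  event 7 (t=30: SET count = 26): max unchanged
  event 8 (t=34: SET count = 43): max unchanged
  event 9 (t=42: DEC total by 3): max unchanged
Final: max = -9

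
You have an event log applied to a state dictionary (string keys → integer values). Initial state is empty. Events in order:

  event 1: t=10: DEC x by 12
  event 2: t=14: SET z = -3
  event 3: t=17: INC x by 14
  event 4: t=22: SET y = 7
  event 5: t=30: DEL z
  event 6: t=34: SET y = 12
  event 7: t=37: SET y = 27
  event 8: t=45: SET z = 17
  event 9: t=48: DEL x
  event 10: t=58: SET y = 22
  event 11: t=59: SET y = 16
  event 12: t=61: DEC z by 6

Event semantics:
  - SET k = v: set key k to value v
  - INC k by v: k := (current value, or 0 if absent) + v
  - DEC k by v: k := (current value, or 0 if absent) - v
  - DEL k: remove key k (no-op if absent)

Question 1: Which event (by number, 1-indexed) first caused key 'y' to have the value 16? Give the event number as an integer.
Looking for first event where y becomes 16:
  event 4: y = 7
  event 5: y = 7
  event 6: y = 12
  event 7: y = 27
  event 8: y = 27
  event 9: y = 27
  event 10: y = 22
  event 11: y 22 -> 16  <-- first match

Answer: 11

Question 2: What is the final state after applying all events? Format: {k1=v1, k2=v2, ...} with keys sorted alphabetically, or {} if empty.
  after event 1 (t=10: DEC x by 12): {x=-12}
  after event 2 (t=14: SET z = -3): {x=-12, z=-3}
  after event 3 (t=17: INC x by 14): {x=2, z=-3}
  after event 4 (t=22: SET y = 7): {x=2, y=7, z=-3}
  after event 5 (t=30: DEL z): {x=2, y=7}
  after event 6 (t=34: SET y = 12): {x=2, y=12}
  after event 7 (t=37: SET y = 27): {x=2, y=27}
  after event 8 (t=45: SET z = 17): {x=2, y=27, z=17}
  after event 9 (t=48: DEL x): {y=27, z=17}
  after event 10 (t=58: SET y = 22): {y=22, z=17}
  after event 11 (t=59: SET y = 16): {y=16, z=17}
  after event 12 (t=61: DEC z by 6): {y=16, z=11}

Answer: {y=16, z=11}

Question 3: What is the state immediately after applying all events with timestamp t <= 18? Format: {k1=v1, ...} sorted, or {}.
Apply events with t <= 18 (3 events):
  after event 1 (t=10: DEC x by 12): {x=-12}
  after event 2 (t=14: SET z = -3): {x=-12, z=-3}
  after event 3 (t=17: INC x by 14): {x=2, z=-3}

Answer: {x=2, z=-3}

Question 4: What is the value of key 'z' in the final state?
Track key 'z' through all 12 events:
  event 1 (t=10: DEC x by 12): z unchanged
  event 2 (t=14: SET z = -3): z (absent) -> -3
  event 3 (t=17: INC x by 14): z unchanged
  event 4 (t=22: SET y = 7): z unchanged
  event 5 (t=30: DEL z): z -3 -> (absent)
  event 6 (t=34: SET y = 12): z unchanged
  event 7 (t=37: SET y = 27): z unchanged
  event 8 (t=45: SET z = 17): z (absent) -> 17
  event 9 (t=48: DEL x): z unchanged
  event 10 (t=58: SET y = 22): z unchanged
  event 11 (t=59: SET y = 16): z unchanged
  event 12 (t=61: DEC z by 6): z 17 -> 11
Final: z = 11

Answer: 11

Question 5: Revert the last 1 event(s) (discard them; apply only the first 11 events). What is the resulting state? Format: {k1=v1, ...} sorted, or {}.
Answer: {y=16, z=17}

Derivation:
Keep first 11 events (discard last 1):
  after event 1 (t=10: DEC x by 12): {x=-12}
  after event 2 (t=14: SET z = -3): {x=-12, z=-3}
  after event 3 (t=17: INC x by 14): {x=2, z=-3}
  after event 4 (t=22: SET y = 7): {x=2, y=7, z=-3}
  after event 5 (t=30: DEL z): {x=2, y=7}
  after event 6 (t=34: SET y = 12): {x=2, y=12}
  after event 7 (t=37: SET y = 27): {x=2, y=27}
  after event 8 (t=45: SET z = 17): {x=2, y=27, z=17}
  after event 9 (t=48: DEL x): {y=27, z=17}
  after event 10 (t=58: SET y = 22): {y=22, z=17}
  after event 11 (t=59: SET y = 16): {y=16, z=17}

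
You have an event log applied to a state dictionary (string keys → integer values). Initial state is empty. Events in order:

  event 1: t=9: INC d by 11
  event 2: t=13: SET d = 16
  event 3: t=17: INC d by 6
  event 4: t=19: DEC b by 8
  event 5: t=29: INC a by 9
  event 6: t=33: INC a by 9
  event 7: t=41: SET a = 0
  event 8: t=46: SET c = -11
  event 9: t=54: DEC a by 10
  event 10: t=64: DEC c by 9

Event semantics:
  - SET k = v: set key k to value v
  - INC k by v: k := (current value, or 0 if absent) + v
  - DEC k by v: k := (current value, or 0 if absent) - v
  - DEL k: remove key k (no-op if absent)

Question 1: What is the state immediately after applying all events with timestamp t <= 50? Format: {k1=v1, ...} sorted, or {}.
Apply events with t <= 50 (8 events):
  after event 1 (t=9: INC d by 11): {d=11}
  after event 2 (t=13: SET d = 16): {d=16}
  after event 3 (t=17: INC d by 6): {d=22}
  after event 4 (t=19: DEC b by 8): {b=-8, d=22}
  after event 5 (t=29: INC a by 9): {a=9, b=-8, d=22}
  after event 6 (t=33: INC a by 9): {a=18, b=-8, d=22}
  after event 7 (t=41: SET a = 0): {a=0, b=-8, d=22}
  after event 8 (t=46: SET c = -11): {a=0, b=-8, c=-11, d=22}

Answer: {a=0, b=-8, c=-11, d=22}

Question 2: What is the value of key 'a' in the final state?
Track key 'a' through all 10 events:
  event 1 (t=9: INC d by 11): a unchanged
  event 2 (t=13: SET d = 16): a unchanged
  event 3 (t=17: INC d by 6): a unchanged
  event 4 (t=19: DEC b by 8): a unchanged
  event 5 (t=29: INC a by 9): a (absent) -> 9
  event 6 (t=33: INC a by 9): a 9 -> 18
  event 7 (t=41: SET a = 0): a 18 -> 0
  event 8 (t=46: SET c = -11): a unchanged
  event 9 (t=54: DEC a by 10): a 0 -> -10
  event 10 (t=64: DEC c by 9): a unchanged
Final: a = -10

Answer: -10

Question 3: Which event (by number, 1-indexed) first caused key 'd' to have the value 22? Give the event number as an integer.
Looking for first event where d becomes 22:
  event 1: d = 11
  event 2: d = 16
  event 3: d 16 -> 22  <-- first match

Answer: 3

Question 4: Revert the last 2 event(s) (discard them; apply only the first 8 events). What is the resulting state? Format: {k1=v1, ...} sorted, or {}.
Answer: {a=0, b=-8, c=-11, d=22}

Derivation:
Keep first 8 events (discard last 2):
  after event 1 (t=9: INC d by 11): {d=11}
  after event 2 (t=13: SET d = 16): {d=16}
  after event 3 (t=17: INC d by 6): {d=22}
  after event 4 (t=19: DEC b by 8): {b=-8, d=22}
  after event 5 (t=29: INC a by 9): {a=9, b=-8, d=22}
  after event 6 (t=33: INC a by 9): {a=18, b=-8, d=22}
  after event 7 (t=41: SET a = 0): {a=0, b=-8, d=22}
  after event 8 (t=46: SET c = -11): {a=0, b=-8, c=-11, d=22}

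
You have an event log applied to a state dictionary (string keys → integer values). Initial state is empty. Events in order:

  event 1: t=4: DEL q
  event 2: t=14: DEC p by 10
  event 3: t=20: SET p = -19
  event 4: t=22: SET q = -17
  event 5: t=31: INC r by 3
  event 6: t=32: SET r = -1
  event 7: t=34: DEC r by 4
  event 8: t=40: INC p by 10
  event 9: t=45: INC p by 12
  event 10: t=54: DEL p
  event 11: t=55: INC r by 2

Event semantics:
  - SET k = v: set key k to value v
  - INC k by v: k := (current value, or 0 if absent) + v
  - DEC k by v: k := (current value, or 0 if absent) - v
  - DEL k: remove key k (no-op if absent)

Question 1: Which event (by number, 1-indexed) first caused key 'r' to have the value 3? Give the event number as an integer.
Looking for first event where r becomes 3:
  event 5: r (absent) -> 3  <-- first match

Answer: 5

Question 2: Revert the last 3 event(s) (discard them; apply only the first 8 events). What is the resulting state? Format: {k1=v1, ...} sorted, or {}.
Keep first 8 events (discard last 3):
  after event 1 (t=4: DEL q): {}
  after event 2 (t=14: DEC p by 10): {p=-10}
  after event 3 (t=20: SET p = -19): {p=-19}
  after event 4 (t=22: SET q = -17): {p=-19, q=-17}
  after event 5 (t=31: INC r by 3): {p=-19, q=-17, r=3}
  after event 6 (t=32: SET r = -1): {p=-19, q=-17, r=-1}
  after event 7 (t=34: DEC r by 4): {p=-19, q=-17, r=-5}
  after event 8 (t=40: INC p by 10): {p=-9, q=-17, r=-5}

Answer: {p=-9, q=-17, r=-5}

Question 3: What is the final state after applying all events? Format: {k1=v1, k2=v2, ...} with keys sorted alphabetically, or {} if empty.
  after event 1 (t=4: DEL q): {}
  after event 2 (t=14: DEC p by 10): {p=-10}
  after event 3 (t=20: SET p = -19): {p=-19}
  after event 4 (t=22: SET q = -17): {p=-19, q=-17}
  after event 5 (t=31: INC r by 3): {p=-19, q=-17, r=3}
  after event 6 (t=32: SET r = -1): {p=-19, q=-17, r=-1}
  after event 7 (t=34: DEC r by 4): {p=-19, q=-17, r=-5}
  after event 8 (t=40: INC p by 10): {p=-9, q=-17, r=-5}
  after event 9 (t=45: INC p by 12): {p=3, q=-17, r=-5}
  after event 10 (t=54: DEL p): {q=-17, r=-5}
  after event 11 (t=55: INC r by 2): {q=-17, r=-3}

Answer: {q=-17, r=-3}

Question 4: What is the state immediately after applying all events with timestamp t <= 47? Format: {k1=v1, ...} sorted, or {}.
Apply events with t <= 47 (9 events):
  after event 1 (t=4: DEL q): {}
  after event 2 (t=14: DEC p by 10): {p=-10}
  after event 3 (t=20: SET p = -19): {p=-19}
  after event 4 (t=22: SET q = -17): {p=-19, q=-17}
  after event 5 (t=31: INC r by 3): {p=-19, q=-17, r=3}
  after event 6 (t=32: SET r = -1): {p=-19, q=-17, r=-1}
  after event 7 (t=34: DEC r by 4): {p=-19, q=-17, r=-5}
  after event 8 (t=40: INC p by 10): {p=-9, q=-17, r=-5}
  after event 9 (t=45: INC p by 12): {p=3, q=-17, r=-5}

Answer: {p=3, q=-17, r=-5}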